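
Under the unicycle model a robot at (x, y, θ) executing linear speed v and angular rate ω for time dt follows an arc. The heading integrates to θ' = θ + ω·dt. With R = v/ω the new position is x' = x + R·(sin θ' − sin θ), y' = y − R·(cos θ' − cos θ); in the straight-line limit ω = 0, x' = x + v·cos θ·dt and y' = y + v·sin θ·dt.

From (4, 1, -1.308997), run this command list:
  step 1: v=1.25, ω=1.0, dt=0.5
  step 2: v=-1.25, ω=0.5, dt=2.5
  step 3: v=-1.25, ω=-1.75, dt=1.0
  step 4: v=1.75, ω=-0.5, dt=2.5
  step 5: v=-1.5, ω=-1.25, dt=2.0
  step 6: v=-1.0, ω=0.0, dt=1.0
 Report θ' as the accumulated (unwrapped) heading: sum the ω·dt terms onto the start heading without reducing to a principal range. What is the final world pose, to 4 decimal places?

(0.4261, -4.7217, -5.0590)

step 1: θ'=-0.8090 (R=1.2500) → pose (4.3029, 0.4607, -0.8090)
step 2: θ'=0.4410 (R=-2.5000) → pose (1.4268, 0.9960, 0.4410)
step 3: θ'=-1.3090 (R=0.7143) → pose (0.4320, 1.4571, -1.3090)
step 4: θ'=-2.5590 (R=-3.5000) → pose (-1.0231, -2.3714, -2.5590)
step 5: θ'=-5.0590 (R=1.2000) → pose (0.7658, -3.7811, -5.0590)
step 6: θ'=-5.0590 (straight) → pose (0.4261, -4.7217, -5.0590)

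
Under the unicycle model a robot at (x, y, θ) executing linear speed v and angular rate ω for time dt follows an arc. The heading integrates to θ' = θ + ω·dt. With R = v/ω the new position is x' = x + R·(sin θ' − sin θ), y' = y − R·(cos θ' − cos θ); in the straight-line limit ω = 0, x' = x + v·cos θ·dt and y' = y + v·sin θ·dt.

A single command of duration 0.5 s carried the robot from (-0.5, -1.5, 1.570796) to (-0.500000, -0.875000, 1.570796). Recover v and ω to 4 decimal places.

Δθ = 1.570796 − 1.570796 = 0.000000
ω = Δθ/dt = 0.000000/0.5 = 0.0000
ω = 0 → v = (Δx·cos θ + Δy·sin θ)/dt = 1.2500

v = 1.2500, ω = 0.0000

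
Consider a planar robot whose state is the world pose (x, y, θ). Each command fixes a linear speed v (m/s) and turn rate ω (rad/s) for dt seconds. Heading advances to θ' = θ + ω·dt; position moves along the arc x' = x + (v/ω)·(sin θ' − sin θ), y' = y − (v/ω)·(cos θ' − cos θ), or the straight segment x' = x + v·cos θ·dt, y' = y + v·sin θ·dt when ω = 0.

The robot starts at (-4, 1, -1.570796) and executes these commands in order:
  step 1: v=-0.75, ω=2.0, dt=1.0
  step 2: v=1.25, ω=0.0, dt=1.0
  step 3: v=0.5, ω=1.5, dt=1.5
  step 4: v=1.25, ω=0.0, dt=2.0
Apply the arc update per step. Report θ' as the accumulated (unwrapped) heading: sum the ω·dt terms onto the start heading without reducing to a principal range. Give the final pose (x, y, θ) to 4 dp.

(-5.6219, 3.5778, 2.6792)

step 1: θ'=0.4292 (R=-0.3750) → pose (-4.5311, 1.3410, 0.4292)
step 2: θ'=0.4292 (straight) → pose (-3.3944, 1.8612, 0.4292)
step 3: θ'=2.6792 (R=0.3333) → pose (-3.3845, 2.4626, 2.6792)
step 4: θ'=2.6792 (straight) → pose (-5.6219, 3.5778, 2.6792)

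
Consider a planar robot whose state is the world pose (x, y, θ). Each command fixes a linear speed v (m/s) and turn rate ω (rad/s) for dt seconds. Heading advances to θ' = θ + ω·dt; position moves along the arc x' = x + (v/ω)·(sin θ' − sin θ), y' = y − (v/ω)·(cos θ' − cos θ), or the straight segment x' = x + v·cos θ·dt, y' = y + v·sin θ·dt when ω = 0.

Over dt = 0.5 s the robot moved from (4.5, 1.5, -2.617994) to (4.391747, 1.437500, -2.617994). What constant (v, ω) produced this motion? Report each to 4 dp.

Δθ = -2.617994 − -2.617994 = 0.000000
ω = Δθ/dt = 0.000000/0.5 = 0.0000
ω = 0 → v = (Δx·cos θ + Δy·sin θ)/dt = 0.2500

v = 0.2500, ω = 0.0000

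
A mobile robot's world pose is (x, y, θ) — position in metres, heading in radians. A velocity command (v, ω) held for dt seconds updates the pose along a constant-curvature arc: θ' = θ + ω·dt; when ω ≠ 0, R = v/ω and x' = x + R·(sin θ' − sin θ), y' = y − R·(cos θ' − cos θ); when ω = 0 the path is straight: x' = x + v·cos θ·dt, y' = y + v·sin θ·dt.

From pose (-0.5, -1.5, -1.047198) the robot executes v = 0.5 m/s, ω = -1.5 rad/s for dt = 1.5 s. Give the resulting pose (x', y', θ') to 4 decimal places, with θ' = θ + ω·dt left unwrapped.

(-0.8403, -1.9960, -3.2972)

θ' = -1.0472 + -1.5·1.5 = -3.2972
R = v/ω = 0.5/-1.5 = -0.3333
x' = -0.5 + -0.3333·(sin -3.2972 − sin -1.0472) = -0.8403
y' = -1.5 − -0.3333·(cos -3.2972 − cos -1.0472) = -1.9960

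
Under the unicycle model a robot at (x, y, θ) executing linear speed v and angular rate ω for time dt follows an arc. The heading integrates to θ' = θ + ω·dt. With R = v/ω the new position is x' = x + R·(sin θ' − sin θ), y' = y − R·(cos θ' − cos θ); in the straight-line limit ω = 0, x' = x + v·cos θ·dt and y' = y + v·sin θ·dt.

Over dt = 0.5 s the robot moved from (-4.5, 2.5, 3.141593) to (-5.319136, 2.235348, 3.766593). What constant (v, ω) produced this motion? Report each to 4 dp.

v = 1.7500, ω = 1.2500

Δθ = 3.766593 − 3.141593 = 0.625000
ω = Δθ/dt = 0.625000/0.5 = 1.2500
R = Δx/(sin θ' − sin θ) = 1.4000
v = R·ω = 1.4000·1.2500 = 1.7500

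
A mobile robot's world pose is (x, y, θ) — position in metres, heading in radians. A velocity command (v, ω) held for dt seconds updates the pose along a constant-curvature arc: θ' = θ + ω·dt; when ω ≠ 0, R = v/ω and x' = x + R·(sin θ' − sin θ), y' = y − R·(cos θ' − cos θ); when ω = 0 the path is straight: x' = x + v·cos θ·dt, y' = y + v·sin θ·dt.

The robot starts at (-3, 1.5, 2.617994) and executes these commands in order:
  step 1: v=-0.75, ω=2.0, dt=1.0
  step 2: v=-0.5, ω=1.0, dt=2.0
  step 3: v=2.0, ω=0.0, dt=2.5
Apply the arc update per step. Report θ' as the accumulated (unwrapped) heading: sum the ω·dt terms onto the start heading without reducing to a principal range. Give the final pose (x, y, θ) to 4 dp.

step 1: θ'=4.6180 (R=-0.3750) → pose (-2.4392, 1.7894, 4.6180)
step 2: θ'=6.6180 (R=-0.5000) → pose (-3.1012, 2.3088, 6.6180)
step 3: θ'=6.6180 (straight) → pose (1.6211, 3.9517, 6.6180)

(1.6211, 3.9517, 6.6180)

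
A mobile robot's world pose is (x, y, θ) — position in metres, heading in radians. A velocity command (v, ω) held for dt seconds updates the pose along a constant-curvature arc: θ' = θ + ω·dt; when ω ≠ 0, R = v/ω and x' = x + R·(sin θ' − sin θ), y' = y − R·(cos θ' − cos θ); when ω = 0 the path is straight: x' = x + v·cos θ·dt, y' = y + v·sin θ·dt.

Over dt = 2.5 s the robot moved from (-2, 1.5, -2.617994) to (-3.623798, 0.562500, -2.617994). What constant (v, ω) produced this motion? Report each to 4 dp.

v = 0.7500, ω = 0.0000

Δθ = -2.617994 − -2.617994 = 0.000000
ω = Δθ/dt = 0.000000/2.5 = 0.0000
ω = 0 → v = (Δx·cos θ + Δy·sin θ)/dt = 0.7500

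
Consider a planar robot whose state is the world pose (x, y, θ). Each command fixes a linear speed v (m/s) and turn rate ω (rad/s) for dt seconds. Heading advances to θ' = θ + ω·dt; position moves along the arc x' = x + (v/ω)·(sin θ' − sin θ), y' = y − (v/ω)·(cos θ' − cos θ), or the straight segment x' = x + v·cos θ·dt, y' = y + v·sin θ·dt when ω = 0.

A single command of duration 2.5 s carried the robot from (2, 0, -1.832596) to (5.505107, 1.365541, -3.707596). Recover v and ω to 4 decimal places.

v = -1.7500, ω = -0.7500

Δθ = -3.707596 − -1.832596 = -1.875000
ω = Δθ/dt = -1.875000/2.5 = -0.7500
R = Δx/(sin θ' − sin θ) = 2.3333
v = R·ω = 2.3333·-0.7500 = -1.7500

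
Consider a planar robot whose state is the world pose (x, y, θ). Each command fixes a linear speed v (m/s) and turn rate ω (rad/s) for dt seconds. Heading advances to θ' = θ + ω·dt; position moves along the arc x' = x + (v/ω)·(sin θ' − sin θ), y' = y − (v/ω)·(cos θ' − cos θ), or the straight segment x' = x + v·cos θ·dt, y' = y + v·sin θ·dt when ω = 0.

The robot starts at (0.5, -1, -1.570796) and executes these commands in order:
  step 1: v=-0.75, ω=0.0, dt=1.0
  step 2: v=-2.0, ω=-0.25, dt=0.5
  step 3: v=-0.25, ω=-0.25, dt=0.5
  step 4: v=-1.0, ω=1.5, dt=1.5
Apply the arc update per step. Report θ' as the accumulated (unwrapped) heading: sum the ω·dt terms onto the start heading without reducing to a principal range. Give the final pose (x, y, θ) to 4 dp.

(-0.3377, 1.6413, 0.4292)

step 1: θ'=-1.5708 (straight) → pose (0.5000, -0.2500, -1.5708)
step 2: θ'=-1.6958 (R=8.0000) → pose (0.5624, 0.7474, -1.6958)
step 3: θ'=-1.8208 (R=1.0000) → pose (0.5857, 0.8701, -1.8208)
step 4: θ'=0.4292 (R=-0.6667) → pose (-0.3377, 1.6413, 0.4292)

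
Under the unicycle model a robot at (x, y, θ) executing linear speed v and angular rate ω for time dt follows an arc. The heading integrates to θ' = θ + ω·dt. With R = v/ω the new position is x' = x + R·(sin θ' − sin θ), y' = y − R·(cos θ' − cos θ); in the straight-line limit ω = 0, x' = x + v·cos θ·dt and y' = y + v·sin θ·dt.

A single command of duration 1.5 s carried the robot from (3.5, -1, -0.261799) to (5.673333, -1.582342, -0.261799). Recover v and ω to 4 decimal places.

Δθ = -0.261799 − -0.261799 = 0.000000
ω = Δθ/dt = 0.000000/1.5 = 0.0000
ω = 0 → v = (Δx·cos θ + Δy·sin θ)/dt = 1.5000

v = 1.5000, ω = 0.0000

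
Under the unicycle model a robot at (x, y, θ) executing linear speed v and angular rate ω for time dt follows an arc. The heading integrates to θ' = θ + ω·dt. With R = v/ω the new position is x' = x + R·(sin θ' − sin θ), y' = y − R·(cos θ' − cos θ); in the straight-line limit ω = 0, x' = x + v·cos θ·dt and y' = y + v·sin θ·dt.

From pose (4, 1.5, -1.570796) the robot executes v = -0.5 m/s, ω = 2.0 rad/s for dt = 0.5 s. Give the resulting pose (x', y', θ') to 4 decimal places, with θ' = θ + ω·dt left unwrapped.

θ' = -1.5708 + 2.0·0.5 = -0.5708
R = v/ω = -0.5/2.0 = -0.2500
x' = 4 + -0.2500·(sin -0.5708 − sin -1.5708) = 3.8851
y' = 1.5 − -0.2500·(cos -0.5708 − cos -1.5708) = 1.7104

(3.8851, 1.7104, -0.5708)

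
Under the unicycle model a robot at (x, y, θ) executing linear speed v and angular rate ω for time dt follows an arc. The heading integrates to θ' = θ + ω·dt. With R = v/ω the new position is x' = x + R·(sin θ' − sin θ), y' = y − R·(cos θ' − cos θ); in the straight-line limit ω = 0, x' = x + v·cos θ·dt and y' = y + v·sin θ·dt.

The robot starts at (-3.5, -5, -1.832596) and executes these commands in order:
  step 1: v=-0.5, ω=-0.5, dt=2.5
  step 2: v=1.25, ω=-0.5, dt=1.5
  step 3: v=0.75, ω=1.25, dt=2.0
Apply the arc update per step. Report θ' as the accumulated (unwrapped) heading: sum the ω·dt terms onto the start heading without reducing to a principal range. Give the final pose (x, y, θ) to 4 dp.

(-5.2992, -4.2954, -1.3326)

step 1: θ'=-3.0826 (R=1.0000) → pose (-2.5930, -4.2606, -3.0826)
step 2: θ'=-3.8326 (R=-2.5000) → pose (-4.3337, -3.6914, -3.8326)
step 3: θ'=-1.3326 (R=0.6000) → pose (-5.2992, -4.2954, -1.3326)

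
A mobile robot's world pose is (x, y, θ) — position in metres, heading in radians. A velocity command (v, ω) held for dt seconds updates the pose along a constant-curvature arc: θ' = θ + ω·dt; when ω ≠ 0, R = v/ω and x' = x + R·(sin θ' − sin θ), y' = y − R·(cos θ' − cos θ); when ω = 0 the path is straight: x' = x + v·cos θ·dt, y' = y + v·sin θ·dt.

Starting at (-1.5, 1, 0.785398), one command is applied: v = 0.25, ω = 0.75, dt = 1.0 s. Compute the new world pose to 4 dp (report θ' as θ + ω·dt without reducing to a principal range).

(-1.4026, 1.2239, 1.5354)

θ' = 0.7854 + 0.75·1.0 = 1.5354
R = v/ω = 0.25/0.75 = 0.3333
x' = -1.5 + 0.3333·(sin 1.5354 − sin 0.7854) = -1.4026
y' = 1 − 0.3333·(cos 1.5354 − cos 0.7854) = 1.2239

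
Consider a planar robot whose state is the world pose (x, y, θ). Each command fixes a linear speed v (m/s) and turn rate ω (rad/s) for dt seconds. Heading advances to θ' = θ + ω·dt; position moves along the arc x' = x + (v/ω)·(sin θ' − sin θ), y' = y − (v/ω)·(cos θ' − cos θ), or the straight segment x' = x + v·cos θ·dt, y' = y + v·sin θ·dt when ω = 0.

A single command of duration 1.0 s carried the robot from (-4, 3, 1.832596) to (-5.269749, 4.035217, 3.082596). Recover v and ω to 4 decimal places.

Δθ = 3.082596 − 1.832596 = 1.250000
ω = Δθ/dt = 1.250000/1.0 = 1.2500
R = Δx/(sin θ' − sin θ) = 1.4000
v = R·ω = 1.4000·1.2500 = 1.7500

v = 1.7500, ω = 1.2500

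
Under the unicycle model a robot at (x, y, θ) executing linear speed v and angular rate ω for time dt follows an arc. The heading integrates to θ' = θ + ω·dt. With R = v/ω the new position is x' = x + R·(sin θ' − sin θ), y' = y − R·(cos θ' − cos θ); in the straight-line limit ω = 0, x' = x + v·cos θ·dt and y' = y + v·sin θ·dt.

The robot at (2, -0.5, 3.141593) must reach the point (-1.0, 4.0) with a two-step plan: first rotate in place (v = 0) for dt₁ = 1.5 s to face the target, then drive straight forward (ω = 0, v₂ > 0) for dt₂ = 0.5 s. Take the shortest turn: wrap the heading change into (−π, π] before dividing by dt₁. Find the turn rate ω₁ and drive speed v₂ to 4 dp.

ω₁ = -0.6552, v₂ = 10.8167

heading to target = atan2(4−-0.5, -1−2) = 2.1588
Δθ = wrap(2.1588 − 3.1416) = -0.9828; ω₁ = Δθ/dt₁ = -0.6552
distance = √((-1−2)² + (4−-0.5)²) = 5.4083; v₂ = distance/dt₂ = 10.8167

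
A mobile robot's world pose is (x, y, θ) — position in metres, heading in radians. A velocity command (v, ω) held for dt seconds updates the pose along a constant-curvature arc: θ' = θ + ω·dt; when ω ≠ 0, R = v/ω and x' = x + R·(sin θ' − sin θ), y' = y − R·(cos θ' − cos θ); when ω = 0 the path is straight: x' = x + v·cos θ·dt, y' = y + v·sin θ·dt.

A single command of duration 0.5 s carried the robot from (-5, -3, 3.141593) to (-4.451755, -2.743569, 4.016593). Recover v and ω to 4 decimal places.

Δθ = 4.016593 − 3.141593 = 0.875000
ω = Δθ/dt = 0.875000/0.5 = 1.7500
R = Δx/(sin θ' − sin θ) = -0.7143
v = R·ω = -0.7143·1.7500 = -1.2500

v = -1.2500, ω = 1.7500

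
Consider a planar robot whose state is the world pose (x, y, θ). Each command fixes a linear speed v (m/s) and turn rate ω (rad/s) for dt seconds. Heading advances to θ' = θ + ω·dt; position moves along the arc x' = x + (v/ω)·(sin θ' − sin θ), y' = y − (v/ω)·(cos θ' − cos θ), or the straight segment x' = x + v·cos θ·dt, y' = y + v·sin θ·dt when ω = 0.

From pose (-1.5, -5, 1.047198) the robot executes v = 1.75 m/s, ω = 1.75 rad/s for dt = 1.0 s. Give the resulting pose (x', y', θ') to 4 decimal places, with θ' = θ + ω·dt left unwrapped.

θ' = 1.0472 + 1.75·1.0 = 2.7972
R = v/ω = 1.75/1.75 = 1.0000
x' = -1.5 + 1.0000·(sin 2.7972 − sin 1.0472) = -2.0284
y' = -5 − 1.0000·(cos 2.7972 − cos 1.0472) = -3.5587

(-2.0284, -3.5587, 2.7972)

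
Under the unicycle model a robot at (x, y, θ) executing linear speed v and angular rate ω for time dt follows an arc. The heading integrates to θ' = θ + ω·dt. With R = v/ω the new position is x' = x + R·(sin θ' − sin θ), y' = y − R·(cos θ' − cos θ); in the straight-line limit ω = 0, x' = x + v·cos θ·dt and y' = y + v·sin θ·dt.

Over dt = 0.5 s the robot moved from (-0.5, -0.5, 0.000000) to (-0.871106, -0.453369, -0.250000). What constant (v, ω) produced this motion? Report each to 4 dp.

Δθ = -0.250000 − 0.000000 = -0.250000
ω = Δθ/dt = -0.250000/0.5 = -0.5000
R = Δx/(sin θ' − sin θ) = 1.5000
v = R·ω = 1.5000·-0.5000 = -0.7500

v = -0.7500, ω = -0.5000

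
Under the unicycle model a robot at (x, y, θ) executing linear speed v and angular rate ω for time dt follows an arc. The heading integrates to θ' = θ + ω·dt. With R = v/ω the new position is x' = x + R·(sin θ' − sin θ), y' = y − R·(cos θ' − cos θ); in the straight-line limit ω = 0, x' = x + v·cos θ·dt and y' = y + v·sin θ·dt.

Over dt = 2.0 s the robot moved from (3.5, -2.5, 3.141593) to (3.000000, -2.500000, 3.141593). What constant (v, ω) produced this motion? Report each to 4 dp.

v = 0.2500, ω = 0.0000

Δθ = 3.141593 − 3.141593 = 0.000000
ω = Δθ/dt = 0.000000/2.0 = 0.0000
ω = 0 → v = (Δx·cos θ + Δy·sin θ)/dt = 0.2500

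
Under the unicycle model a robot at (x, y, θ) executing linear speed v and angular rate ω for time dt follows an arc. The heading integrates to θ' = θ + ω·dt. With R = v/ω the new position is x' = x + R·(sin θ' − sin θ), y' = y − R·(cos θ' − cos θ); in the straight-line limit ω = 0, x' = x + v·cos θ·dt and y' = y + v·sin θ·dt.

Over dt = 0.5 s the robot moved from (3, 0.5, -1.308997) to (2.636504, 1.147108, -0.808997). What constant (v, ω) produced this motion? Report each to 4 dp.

v = -1.5000, ω = 1.0000

Δθ = -0.808997 − -1.308997 = 0.500000
ω = Δθ/dt = 0.500000/0.5 = 1.0000
R = −Δy/(cos θ' − cos θ) = -1.5000
v = R·ω = -1.5000·1.0000 = -1.5000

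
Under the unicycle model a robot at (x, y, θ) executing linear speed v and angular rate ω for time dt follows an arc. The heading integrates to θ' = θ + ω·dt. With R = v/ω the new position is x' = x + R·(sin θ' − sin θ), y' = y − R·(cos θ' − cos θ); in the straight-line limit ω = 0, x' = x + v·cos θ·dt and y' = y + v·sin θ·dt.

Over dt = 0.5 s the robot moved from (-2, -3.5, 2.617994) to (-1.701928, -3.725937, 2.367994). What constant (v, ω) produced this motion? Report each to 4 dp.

v = -0.7500, ω = -0.5000

Δθ = 2.367994 − 2.617994 = -0.250000
ω = Δθ/dt = -0.250000/0.5 = -0.5000
R = Δx/(sin θ' − sin θ) = 1.5000
v = R·ω = 1.5000·-0.5000 = -0.7500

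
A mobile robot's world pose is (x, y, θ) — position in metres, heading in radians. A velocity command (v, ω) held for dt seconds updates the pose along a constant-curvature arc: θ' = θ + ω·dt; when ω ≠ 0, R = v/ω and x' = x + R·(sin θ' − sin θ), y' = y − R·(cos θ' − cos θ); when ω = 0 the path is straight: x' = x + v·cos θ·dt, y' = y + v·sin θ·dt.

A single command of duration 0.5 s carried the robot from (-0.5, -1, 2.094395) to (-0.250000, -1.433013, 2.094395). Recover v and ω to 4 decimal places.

v = -1.0000, ω = 0.0000

Δθ = 2.094395 − 2.094395 = 0.000000
ω = Δθ/dt = 0.000000/0.5 = 0.0000
ω = 0 → v = (Δx·cos θ + Δy·sin θ)/dt = -1.0000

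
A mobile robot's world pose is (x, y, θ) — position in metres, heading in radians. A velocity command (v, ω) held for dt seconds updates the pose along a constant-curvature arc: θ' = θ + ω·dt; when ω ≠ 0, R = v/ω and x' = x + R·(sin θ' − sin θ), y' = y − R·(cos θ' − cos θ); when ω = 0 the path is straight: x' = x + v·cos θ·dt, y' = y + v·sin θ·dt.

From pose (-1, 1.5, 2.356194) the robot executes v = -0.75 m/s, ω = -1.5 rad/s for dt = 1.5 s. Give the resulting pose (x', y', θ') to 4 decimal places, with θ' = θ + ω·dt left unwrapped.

θ' = 2.3562 + -1.5·1.5 = 0.1062
R = v/ω = -0.75/-1.5 = 0.5000
x' = -1 + 0.5000·(sin 0.1062 − sin 2.3562) = -1.3006
y' = 1.5 − 0.5000·(cos 0.1062 − cos 2.3562) = 0.6493

(-1.3006, 0.6493, 0.1062)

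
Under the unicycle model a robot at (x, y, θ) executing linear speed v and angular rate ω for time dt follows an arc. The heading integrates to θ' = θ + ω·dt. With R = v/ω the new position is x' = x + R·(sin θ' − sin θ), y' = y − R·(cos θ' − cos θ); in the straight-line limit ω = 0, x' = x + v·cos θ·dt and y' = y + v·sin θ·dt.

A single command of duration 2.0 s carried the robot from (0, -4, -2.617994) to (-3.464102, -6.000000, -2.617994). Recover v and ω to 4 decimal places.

Δθ = -2.617994 − -2.617994 = 0.000000
ω = Δθ/dt = 0.000000/2.0 = 0.0000
ω = 0 → v = (Δx·cos θ + Δy·sin θ)/dt = 2.0000

v = 2.0000, ω = 0.0000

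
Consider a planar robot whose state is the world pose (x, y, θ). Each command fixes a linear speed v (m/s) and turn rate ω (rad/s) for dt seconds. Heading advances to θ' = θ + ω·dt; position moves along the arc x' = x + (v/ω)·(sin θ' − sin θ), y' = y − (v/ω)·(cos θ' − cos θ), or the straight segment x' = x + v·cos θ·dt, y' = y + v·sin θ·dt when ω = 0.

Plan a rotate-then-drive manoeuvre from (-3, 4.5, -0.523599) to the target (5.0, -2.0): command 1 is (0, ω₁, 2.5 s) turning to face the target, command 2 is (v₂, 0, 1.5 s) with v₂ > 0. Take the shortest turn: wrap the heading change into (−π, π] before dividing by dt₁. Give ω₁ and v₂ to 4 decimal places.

heading to target = atan2(-2−4.5, 5−-3) = -0.6823
Δθ = wrap(-0.6823 − -0.5236) = -0.1587; ω₁ = Δθ/dt₁ = -0.0635
distance = √((5−-3)² + (-2−4.5)²) = 10.3078; v₂ = distance/dt₂ = 6.8718

ω₁ = -0.0635, v₂ = 6.8718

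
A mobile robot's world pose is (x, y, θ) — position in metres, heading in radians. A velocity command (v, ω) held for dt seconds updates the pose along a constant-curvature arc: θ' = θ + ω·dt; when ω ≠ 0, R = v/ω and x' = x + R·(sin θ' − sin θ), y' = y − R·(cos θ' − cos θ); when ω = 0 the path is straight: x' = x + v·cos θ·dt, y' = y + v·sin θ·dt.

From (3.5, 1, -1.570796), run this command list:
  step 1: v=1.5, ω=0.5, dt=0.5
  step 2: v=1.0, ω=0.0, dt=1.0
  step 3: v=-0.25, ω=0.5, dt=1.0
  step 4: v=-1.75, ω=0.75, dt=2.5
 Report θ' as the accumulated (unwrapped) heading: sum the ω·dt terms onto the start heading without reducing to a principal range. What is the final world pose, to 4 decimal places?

step 1: θ'=-1.3208 (R=3.0000) → pose (3.5933, 0.2578, -1.3208)
step 2: θ'=-1.3208 (straight) → pose (3.8407, -0.7111, -1.3208)
step 3: θ'=-0.8208 (R=-0.5000) → pose (3.7221, -0.4940, -0.8208)
step 4: θ'=1.0542 (R=-2.3333) → pose (-0.0141, -0.9320, 1.0542)

(-0.0141, -0.9320, 1.0542)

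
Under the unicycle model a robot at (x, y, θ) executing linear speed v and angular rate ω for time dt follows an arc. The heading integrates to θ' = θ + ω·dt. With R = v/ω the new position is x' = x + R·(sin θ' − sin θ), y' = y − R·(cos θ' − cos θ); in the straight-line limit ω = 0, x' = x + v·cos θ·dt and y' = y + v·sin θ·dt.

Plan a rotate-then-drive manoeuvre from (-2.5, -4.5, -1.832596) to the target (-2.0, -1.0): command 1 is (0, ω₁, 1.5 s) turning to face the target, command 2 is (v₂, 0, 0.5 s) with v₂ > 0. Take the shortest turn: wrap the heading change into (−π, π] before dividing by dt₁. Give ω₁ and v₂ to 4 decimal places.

heading to target = atan2(-1−-4.5, -2−-2.5) = 1.4289
Δθ = wrap(1.4289 − -1.8326) = -3.0217; ω₁ = Δθ/dt₁ = -2.0145
distance = √((-2−-2.5)² + (-1−-4.5)²) = 3.5355; v₂ = distance/dt₂ = 7.0711

ω₁ = -2.0145, v₂ = 7.0711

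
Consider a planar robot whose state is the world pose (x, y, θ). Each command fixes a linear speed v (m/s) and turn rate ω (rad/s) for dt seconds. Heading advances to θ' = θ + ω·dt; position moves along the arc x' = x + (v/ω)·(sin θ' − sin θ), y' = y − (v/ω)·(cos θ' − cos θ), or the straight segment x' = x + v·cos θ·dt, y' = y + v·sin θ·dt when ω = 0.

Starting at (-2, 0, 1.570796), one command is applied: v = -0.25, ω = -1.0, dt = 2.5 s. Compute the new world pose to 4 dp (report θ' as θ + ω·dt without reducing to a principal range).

(-2.4503, -0.1496, -0.9292)

θ' = 1.5708 + -1.0·2.5 = -0.9292
R = v/ω = -0.25/-1.0 = 0.2500
x' = -2 + 0.2500·(sin -0.9292 − sin 1.5708) = -2.4503
y' = 0 − 0.2500·(cos -0.9292 − cos 1.5708) = -0.1496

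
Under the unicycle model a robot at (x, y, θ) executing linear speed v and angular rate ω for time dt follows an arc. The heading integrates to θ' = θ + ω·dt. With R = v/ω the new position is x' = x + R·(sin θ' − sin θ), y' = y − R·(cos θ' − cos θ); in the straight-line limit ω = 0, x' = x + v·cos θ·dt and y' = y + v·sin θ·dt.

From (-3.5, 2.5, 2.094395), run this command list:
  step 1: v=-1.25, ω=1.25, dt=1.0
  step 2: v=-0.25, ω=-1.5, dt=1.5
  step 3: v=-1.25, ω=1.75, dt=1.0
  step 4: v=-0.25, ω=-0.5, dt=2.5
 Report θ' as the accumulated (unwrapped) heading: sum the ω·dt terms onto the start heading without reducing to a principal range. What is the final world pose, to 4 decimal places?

(-1.4719, 0.3040, 1.5944)

step 1: θ'=3.3444 (R=-1.0000) → pose (-2.4326, 2.0205, 3.3444)
step 2: θ'=1.0944 (R=0.1667) → pose (-2.2509, 1.7808, 1.0944)
step 3: θ'=2.8444 (R=-0.7143) → pose (-1.8253, 0.7703, 2.8444)
step 4: θ'=1.5944 (R=0.5000) → pose (-1.4719, 0.3040, 1.5944)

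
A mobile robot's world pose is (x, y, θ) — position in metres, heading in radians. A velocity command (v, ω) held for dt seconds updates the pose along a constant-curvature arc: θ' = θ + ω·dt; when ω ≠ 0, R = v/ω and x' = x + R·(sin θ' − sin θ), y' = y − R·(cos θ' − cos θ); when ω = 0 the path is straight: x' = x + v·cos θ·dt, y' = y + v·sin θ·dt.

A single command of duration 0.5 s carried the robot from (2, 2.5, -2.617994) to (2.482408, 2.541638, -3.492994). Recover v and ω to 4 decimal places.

v = -1.0000, ω = -1.7500

Δθ = -3.492994 − -2.617994 = -0.875000
ω = Δθ/dt = -0.875000/0.5 = -1.7500
R = Δx/(sin θ' − sin θ) = 0.5714
v = R·ω = 0.5714·-1.7500 = -1.0000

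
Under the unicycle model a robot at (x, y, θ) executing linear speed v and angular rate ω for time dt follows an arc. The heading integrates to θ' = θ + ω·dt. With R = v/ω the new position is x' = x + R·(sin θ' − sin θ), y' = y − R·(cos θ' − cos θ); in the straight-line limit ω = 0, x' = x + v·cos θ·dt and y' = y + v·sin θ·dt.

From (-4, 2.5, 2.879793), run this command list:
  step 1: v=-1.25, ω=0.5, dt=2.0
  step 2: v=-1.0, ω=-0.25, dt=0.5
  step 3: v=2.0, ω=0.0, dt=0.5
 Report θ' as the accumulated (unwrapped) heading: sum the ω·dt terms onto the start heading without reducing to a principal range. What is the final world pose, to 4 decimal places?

(-2.0985, 2.8026, 3.7548)

step 1: θ'=3.8798 (R=-2.5000) → pose (-1.6706, 3.0656, 3.8798)
step 2: θ'=3.7548 (R=4.0000) → pose (-1.2807, 3.3781, 3.7548)
step 3: θ'=3.7548 (straight) → pose (-2.0985, 2.8026, 3.7548)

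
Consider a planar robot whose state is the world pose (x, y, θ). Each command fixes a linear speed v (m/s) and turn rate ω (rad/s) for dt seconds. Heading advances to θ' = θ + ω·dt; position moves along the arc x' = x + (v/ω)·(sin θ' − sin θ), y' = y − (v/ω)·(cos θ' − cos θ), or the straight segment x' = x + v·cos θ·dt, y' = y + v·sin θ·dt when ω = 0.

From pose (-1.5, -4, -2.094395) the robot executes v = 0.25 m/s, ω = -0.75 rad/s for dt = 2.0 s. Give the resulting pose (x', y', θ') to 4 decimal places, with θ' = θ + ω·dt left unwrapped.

(-1.9345, -4.1331, -3.5944)

θ' = -2.0944 + -0.75·2.0 = -3.5944
R = v/ω = 0.25/-0.75 = -0.3333
x' = -1.5 + -0.3333·(sin -3.5944 − sin -2.0944) = -1.9345
y' = -4 − -0.3333·(cos -3.5944 − cos -2.0944) = -4.1331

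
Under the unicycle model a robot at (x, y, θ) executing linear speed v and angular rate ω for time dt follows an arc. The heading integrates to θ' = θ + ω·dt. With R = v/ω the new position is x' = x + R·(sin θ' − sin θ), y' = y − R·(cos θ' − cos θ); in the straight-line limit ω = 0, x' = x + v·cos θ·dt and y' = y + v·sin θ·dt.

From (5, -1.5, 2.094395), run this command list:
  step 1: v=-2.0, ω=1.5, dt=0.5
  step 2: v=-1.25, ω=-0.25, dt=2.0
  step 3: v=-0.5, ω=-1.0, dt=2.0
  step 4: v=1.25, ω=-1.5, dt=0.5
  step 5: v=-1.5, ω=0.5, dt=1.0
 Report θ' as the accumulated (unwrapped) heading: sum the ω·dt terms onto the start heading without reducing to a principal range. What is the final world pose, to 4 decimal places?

(6.8318, -4.0041, 0.0944)

step 1: θ'=2.8444 (R=-1.3333) → pose (5.7642, -2.1082, 2.8444)
step 2: θ'=2.3444 (R=5.0000) → pose (7.8770, -3.3954, 2.3444)
step 3: θ'=0.3444 (R=0.5000) → pose (7.6882, -4.2154, 0.3444)
step 4: θ'=-0.4056 (R=-0.8333) → pose (8.2983, -4.2341, -0.4056)
step 5: θ'=0.0944 (R=-3.0000) → pose (6.8318, -4.0041, 0.0944)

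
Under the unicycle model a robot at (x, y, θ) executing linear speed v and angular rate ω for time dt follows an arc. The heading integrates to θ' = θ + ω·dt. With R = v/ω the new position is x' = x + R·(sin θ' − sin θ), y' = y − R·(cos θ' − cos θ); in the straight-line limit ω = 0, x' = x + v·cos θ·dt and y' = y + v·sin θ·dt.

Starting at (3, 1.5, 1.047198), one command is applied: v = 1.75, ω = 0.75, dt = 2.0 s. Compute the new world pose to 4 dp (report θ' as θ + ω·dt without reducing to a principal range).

θ' = 1.0472 + 0.75·2.0 = 2.5472
R = v/ω = 1.75/0.75 = 2.3333
x' = 3 + 2.3333·(sin 2.5472 − sin 1.0472) = 2.2860
y' = 1.5 − 2.3333·(cos 2.5472 − cos 1.0472) = 4.5998

(2.2860, 4.5998, 2.5472)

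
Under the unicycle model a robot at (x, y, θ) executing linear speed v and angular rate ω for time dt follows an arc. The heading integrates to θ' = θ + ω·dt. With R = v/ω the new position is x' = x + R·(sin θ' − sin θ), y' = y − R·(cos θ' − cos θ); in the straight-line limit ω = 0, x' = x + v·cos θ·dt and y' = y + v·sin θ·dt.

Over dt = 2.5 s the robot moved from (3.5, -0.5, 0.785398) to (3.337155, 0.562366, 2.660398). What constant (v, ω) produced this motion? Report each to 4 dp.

v = 0.5000, ω = 0.7500

Δθ = 2.660398 − 0.785398 = 1.875000
ω = Δθ/dt = 1.875000/2.5 = 0.7500
R = −Δy/(cos θ' − cos θ) = 0.6667
v = R·ω = 0.6667·0.7500 = 0.5000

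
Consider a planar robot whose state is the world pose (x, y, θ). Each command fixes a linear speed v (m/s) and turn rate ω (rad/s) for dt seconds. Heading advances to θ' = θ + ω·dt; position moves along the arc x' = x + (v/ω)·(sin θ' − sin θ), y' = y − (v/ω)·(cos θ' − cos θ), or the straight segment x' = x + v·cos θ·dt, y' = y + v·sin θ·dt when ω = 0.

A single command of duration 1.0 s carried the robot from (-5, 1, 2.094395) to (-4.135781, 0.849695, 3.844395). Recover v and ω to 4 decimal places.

v = -1.0000, ω = 1.7500

Δθ = 3.844395 − 2.094395 = 1.750000
ω = Δθ/dt = 1.750000/1.0 = 1.7500
R = Δx/(sin θ' − sin θ) = -0.5714
v = R·ω = -0.5714·1.7500 = -1.0000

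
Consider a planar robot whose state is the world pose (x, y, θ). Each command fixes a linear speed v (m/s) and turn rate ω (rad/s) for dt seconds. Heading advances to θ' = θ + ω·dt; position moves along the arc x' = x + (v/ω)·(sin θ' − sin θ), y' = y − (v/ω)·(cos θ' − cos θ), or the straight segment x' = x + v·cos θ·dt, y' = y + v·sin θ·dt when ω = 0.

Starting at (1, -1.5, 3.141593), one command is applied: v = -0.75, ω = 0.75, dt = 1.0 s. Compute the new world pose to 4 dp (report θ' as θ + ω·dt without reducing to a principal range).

θ' = 3.1416 + 0.75·1.0 = 3.8916
R = v/ω = -0.75/0.75 = -1.0000
x' = 1 + -1.0000·(sin 3.8916 − sin 3.1416) = 1.6816
y' = -1.5 − -1.0000·(cos 3.8916 − cos 3.1416) = -1.2317

(1.6816, -1.2317, 3.8916)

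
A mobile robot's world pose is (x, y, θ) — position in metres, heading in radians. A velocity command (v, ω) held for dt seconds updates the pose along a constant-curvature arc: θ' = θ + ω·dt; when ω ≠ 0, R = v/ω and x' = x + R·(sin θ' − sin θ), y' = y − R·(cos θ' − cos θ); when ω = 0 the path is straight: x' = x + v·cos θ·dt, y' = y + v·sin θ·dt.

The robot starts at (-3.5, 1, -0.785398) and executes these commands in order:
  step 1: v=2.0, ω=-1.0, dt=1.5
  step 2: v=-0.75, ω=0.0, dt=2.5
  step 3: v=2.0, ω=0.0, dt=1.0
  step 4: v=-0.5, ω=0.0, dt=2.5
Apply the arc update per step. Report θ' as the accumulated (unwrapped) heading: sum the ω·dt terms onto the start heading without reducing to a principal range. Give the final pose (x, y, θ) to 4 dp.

step 1: θ'=-2.2854 (R=-2.0000) → pose (-3.4035, -1.7248, -2.2854)
step 2: θ'=-2.2854 (straight) → pose (-2.1748, -0.3086, -2.2854)
step 3: θ'=-2.2854 (straight) → pose (-3.4854, -1.8193, -2.2854)
step 4: θ'=-2.2854 (straight) → pose (-2.6663, -0.8751, -2.2854)

(-2.6663, -0.8751, -2.2854)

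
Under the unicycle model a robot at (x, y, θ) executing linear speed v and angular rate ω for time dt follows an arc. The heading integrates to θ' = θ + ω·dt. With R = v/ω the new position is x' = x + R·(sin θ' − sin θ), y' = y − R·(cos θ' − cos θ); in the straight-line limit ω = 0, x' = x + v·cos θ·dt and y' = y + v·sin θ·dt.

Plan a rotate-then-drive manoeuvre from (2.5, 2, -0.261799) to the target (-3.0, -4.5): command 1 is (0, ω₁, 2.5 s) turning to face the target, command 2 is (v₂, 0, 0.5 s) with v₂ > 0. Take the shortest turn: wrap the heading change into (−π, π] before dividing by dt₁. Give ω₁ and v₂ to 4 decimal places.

heading to target = atan2(-4.5−2, -3−2.5) = -2.2731
Δθ = wrap(-2.2731 − -0.2618) = -2.0113; ω₁ = Δθ/dt₁ = -0.8045
distance = √((-3−2.5)² + (-4.5−2)²) = 8.5147; v₂ = distance/dt₂ = 17.0294

ω₁ = -0.8045, v₂ = 17.0294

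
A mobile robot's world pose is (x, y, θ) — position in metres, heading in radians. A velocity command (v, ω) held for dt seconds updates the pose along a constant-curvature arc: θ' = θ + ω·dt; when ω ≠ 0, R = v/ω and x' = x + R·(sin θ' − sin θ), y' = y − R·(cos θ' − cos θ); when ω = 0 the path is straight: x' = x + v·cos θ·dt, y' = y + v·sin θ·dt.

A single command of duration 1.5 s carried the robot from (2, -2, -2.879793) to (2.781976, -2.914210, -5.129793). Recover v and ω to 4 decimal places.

Δθ = -5.129793 − -2.879793 = -2.250000
ω = Δθ/dt = -2.250000/1.5 = -1.5000
R = −Δy/(cos θ' − cos θ) = 0.6667
v = R·ω = 0.6667·-1.5000 = -1.0000

v = -1.0000, ω = -1.5000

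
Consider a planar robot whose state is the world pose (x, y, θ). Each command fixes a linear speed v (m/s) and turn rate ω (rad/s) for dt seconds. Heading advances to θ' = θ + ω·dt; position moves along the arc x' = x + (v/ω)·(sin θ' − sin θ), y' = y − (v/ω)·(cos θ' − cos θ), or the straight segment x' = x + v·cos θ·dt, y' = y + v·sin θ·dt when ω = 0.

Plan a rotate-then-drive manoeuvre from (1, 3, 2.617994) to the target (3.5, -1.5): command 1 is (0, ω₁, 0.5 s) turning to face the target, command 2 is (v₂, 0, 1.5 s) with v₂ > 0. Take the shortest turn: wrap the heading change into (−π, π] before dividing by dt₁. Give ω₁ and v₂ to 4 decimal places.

heading to target = atan2(-1.5−3, 3.5−1) = -1.0637
Δθ = wrap(-1.0637 − 2.6180) = 2.6015; ω₁ = Δθ/dt₁ = 5.2030
distance = √((3.5−1)² + (-1.5−3)²) = 5.1478; v₂ = distance/dt₂ = 3.4319

ω₁ = 5.2030, v₂ = 3.4319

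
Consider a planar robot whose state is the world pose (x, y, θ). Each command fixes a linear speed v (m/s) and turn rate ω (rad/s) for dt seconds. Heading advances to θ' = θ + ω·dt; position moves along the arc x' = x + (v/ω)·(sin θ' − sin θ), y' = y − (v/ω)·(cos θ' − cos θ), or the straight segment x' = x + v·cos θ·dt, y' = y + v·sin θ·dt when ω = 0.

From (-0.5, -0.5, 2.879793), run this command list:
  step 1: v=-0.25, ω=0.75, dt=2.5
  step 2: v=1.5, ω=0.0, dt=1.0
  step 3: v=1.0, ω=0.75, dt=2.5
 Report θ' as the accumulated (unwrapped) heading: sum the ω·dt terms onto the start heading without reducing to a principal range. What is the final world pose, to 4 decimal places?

(1.7680, -2.8601, 6.6298)

step 1: θ'=4.7548 (R=-0.3333) → pose (-0.0807, -0.1639, 4.7548)
step 2: θ'=4.7548 (straight) → pose (-0.0171, -1.6625, 4.7548)
step 3: θ'=6.6298 (R=1.3333) → pose (1.7680, -2.8601, 6.6298)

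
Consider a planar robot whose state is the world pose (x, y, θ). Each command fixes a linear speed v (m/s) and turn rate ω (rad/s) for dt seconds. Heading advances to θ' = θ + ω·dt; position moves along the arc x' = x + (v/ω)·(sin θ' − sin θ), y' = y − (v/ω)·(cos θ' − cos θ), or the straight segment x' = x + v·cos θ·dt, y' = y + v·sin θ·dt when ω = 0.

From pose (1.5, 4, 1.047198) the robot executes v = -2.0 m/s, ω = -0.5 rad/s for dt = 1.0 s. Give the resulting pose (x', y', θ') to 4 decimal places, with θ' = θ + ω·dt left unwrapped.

θ' = 1.0472 + -0.5·1.0 = 0.5472
R = v/ω = -2.0/-0.5 = 4.0000
x' = 1.5 + 4.0000·(sin 0.5472 − sin 1.0472) = 0.1171
y' = 4 − 4.0000·(cos 0.5472 − cos 1.0472) = 2.5841

(0.1171, 2.5841, 0.5472)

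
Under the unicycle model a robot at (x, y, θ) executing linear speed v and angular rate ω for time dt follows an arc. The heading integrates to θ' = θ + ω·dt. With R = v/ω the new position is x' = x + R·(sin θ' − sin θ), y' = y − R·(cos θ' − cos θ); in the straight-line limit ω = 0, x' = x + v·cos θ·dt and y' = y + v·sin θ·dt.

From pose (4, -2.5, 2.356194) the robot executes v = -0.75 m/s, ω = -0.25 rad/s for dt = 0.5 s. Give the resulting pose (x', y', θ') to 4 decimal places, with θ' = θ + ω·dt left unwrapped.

(4.2479, -2.7810, 2.2312)

θ' = 2.3562 + -0.25·0.5 = 2.2312
R = v/ω = -0.75/-0.25 = 3.0000
x' = 4 + 3.0000·(sin 2.2312 − sin 2.3562) = 4.2479
y' = -2.5 − 3.0000·(cos 2.2312 − cos 2.3562) = -2.7810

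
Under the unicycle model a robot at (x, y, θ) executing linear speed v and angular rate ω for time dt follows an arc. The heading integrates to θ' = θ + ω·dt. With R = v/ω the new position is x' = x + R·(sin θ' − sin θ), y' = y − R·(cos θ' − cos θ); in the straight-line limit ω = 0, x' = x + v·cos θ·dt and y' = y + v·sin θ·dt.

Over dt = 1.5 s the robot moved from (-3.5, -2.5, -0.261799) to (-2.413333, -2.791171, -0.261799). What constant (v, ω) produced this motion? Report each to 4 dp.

Δθ = -0.261799 − -0.261799 = 0.000000
ω = Δθ/dt = 0.000000/1.5 = 0.0000
ω = 0 → v = (Δx·cos θ + Δy·sin θ)/dt = 0.7500

v = 0.7500, ω = 0.0000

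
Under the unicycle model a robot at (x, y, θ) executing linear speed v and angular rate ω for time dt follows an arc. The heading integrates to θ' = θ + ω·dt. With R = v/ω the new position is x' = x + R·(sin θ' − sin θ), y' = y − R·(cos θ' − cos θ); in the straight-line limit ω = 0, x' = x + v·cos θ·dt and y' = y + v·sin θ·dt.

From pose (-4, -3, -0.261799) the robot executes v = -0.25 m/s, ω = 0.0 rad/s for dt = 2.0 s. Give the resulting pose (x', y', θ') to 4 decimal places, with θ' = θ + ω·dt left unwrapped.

θ' = -0.2618 + 0.0·2.0 = -0.2618
ω = 0 → straight: x' = -4 + -0.25·cos(-0.2618)·2.0 = -4.4830
y' = -3 + -0.25·sin(-0.2618)·2.0 = -2.8706

(-4.4830, -2.8706, -0.2618)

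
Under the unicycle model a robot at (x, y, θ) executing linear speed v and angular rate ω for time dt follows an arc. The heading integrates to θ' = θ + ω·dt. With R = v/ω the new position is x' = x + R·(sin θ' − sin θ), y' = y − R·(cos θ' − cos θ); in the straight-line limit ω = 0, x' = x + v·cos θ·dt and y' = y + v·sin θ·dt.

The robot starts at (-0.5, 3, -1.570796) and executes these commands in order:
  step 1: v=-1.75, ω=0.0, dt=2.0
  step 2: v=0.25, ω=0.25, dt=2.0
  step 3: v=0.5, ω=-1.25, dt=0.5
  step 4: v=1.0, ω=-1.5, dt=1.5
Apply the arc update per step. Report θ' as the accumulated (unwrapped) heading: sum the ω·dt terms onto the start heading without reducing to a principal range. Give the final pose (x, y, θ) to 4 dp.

(-1.4734, 5.3996, -3.9458)

step 1: θ'=-1.5708 (straight) → pose (-0.5000, 6.5000, -1.5708)
step 2: θ'=-1.0708 (R=1.0000) → pose (-0.3776, 6.0206, -1.0708)
step 3: θ'=-1.6958 (R=-0.4000) → pose (-0.3317, 5.7789, -1.6958)
step 4: θ'=-3.9458 (R=-0.6667) → pose (-1.4734, 5.3996, -3.9458)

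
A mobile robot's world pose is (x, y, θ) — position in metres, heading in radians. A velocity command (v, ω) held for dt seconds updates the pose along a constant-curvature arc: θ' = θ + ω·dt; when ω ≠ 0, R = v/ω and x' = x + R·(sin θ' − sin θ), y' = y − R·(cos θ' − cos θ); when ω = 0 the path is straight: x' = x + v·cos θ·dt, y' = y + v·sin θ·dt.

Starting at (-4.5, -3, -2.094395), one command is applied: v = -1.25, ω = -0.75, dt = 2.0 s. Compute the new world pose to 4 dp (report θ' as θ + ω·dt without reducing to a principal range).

(-2.3275, -2.3346, -3.5944)

θ' = -2.0944 + -0.75·2.0 = -3.5944
R = v/ω = -1.25/-0.75 = 1.6667
x' = -4.5 + 1.6667·(sin -3.5944 − sin -2.0944) = -2.3275
y' = -3 − 1.6667·(cos -3.5944 − cos -2.0944) = -2.3346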